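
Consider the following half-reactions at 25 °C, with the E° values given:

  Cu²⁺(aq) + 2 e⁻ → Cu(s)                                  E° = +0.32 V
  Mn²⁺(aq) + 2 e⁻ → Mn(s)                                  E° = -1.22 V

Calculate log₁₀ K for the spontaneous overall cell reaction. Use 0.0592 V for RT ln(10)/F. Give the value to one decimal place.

Cathode: Cu²⁺/Cu; anode: Mn²⁺/Mn. E°cell = +1.54 V, n = 2.
log K = nE°cell / 0.0592 = (2)(+1.54) / 0.0592 = 52.0.

52.0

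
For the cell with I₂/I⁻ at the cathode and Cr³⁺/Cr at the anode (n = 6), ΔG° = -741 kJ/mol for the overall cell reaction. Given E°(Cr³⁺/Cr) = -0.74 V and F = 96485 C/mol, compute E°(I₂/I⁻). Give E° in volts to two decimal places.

E°cell = −ΔG°/(nF) = −(-741×10³)/((6)(96485)) = +1.280 V.
Since I₂/I⁻ is the cathode and Cr³⁺/Cr the anode, E°cell = E°(I₂/I⁻) − E°(Cr³⁺/Cr).
So E°(I₂/I⁻) = E°cell + E°(Cr³⁺/Cr) = +1.280 + (-0.74) = +0.54 V.

+0.54 V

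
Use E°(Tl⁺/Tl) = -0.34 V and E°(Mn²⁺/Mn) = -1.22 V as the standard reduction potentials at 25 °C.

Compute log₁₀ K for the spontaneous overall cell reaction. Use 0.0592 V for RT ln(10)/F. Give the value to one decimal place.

29.7

Cathode: Tl⁺/Tl; anode: Mn²⁺/Mn. E°cell = +0.88 V, n = 2.
log K = nE°cell / 0.0592 = (2)(+0.88) / 0.0592 = 29.7.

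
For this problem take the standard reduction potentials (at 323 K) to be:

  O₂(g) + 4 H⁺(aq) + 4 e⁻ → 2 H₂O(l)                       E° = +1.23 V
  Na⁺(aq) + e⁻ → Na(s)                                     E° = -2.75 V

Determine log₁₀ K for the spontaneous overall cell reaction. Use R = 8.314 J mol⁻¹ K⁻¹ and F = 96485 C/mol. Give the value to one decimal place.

Cathode: O₂/H₂O; anode: Na⁺/Na. E°cell = (+1.23) − (-2.75) = +3.98 V, with n = 4.
ΔG° = −nFE° = −RT ln K, so ln K = nFE°/(RT) = (4)(96485)(+3.98) / ((8.314)(323)) = 571.992.
log₁₀ K = 571.992 / ln 10 = 248.4.

248.4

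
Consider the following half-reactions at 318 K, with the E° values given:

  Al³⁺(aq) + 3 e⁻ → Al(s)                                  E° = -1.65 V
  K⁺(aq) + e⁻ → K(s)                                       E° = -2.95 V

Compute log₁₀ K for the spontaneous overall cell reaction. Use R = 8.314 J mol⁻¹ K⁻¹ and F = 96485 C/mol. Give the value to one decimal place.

Cathode: Al³⁺/Al; anode: K⁺/K. E°cell = (-1.65) − (-2.95) = +1.30 V, with n = 3.
ΔG° = −nFE° = −RT ln K, so ln K = nFE°/(RT) = (3)(96485)(+1.30) / ((8.314)(318)) = 142.327.
log₁₀ K = 142.327 / ln 10 = 61.8.

61.8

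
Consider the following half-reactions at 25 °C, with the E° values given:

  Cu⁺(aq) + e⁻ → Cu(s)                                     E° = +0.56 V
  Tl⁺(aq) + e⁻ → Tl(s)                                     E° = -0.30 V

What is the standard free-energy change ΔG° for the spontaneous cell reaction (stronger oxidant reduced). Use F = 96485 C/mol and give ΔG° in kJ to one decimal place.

Cu⁺/Cu (E° = +0.56 V) is the cathode; Tl⁺/Tl (E° = -0.30 V) is the anode, so E°cell = +0.86 V.
Balancing electrons gives n = 1 (lcm of 1 and 1).
ΔG° = −nFE° = −(1)(96485)(+0.86) = -82,977 J = -83.0 kJ.

-83.0 kJ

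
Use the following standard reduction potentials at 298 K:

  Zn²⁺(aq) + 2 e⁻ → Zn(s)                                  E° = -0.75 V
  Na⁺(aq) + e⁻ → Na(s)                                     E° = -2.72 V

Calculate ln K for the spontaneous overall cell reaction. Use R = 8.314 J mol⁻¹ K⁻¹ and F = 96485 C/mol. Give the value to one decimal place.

Cathode: Zn²⁺/Zn; anode: Na⁺/Na. E°cell = (-0.75) − (-2.72) = +1.97 V, with n = 2.
ΔG° = −nFE° = −RT ln K, so ln K = nFE°/(RT) = (2)(96485)(+1.97) / ((8.314)(298)) = 153.437.

153.4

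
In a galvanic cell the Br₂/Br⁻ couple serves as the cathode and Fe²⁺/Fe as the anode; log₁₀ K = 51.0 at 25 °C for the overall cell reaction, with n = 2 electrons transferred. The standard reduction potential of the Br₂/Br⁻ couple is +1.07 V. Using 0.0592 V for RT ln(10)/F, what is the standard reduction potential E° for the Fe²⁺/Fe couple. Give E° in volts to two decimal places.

-0.44 V

E°cell = (0.0592/n)·log K = (0.0592/2)(51.0) = +1.510 V.
Since Br₂/Br⁻ is the cathode and Fe²⁺/Fe the anode, E°cell = E°(Br₂/Br⁻) − E°(Fe²⁺/Fe).
So E°(Fe²⁺/Fe) = E°(Br₂/Br⁻) − E°cell = (+1.07) − (+1.510) = -0.44 V.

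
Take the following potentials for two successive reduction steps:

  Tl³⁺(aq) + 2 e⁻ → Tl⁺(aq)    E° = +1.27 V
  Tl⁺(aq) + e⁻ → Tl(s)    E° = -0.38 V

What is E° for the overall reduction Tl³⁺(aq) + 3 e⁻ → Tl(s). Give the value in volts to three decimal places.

+0.720 V

Since ΔG° = −nFE° is additive over sequential reductions, n₃E°₃ = n₁E°₁ + n₂E°₂.
E°₃ = (2×+1.27 + 1×-0.38) / 3 = (+2.160) / 3 = +0.720 V.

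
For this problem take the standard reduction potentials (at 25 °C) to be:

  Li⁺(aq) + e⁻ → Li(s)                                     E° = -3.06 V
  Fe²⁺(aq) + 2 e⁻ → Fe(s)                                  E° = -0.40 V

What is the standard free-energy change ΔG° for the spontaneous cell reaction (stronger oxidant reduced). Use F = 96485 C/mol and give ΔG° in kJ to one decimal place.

-513.3 kJ

Fe²⁺/Fe (E° = -0.40 V) is the cathode; Li⁺/Li (E° = -3.06 V) is the anode, so E°cell = +2.66 V.
Balancing electrons gives n = 2 (lcm of 2 and 1).
ΔG° = −nFE° = −(2)(96485)(+2.66) = -513,300 J = -513.3 kJ.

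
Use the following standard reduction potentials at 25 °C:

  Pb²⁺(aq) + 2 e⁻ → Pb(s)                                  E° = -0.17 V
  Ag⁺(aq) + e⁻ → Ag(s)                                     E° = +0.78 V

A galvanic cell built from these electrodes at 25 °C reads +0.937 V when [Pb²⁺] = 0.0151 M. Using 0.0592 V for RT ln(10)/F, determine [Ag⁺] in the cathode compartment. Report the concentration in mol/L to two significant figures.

0.074 M

Ag⁺/Ag is the cathode, Pb²⁺/Pb the anode: E°cell = +0.95 V, n = 2.
Overall reaction: 2 Ag⁺(aq) + Pb(s) → 2 Ag(s) + Pb²⁺(aq); Q = [Pb²⁺]^1/[Ag⁺]^2.
From E = E° − (0.0592/n) log Q: log Q = (E° − E)·n/0.0592 = (+0.95 − (+0.937))·2/0.0592 = 0.4392.
So 2·log[Ag⁺] = 1·log(0.0151) − log Q = -1.8210 − (0.4392) = -2.2602; log[Ag⁺] = -2.2602 / 2 = -1.1301; [Ag⁺] = 10^(-1.1301) ≈ 0.074 M.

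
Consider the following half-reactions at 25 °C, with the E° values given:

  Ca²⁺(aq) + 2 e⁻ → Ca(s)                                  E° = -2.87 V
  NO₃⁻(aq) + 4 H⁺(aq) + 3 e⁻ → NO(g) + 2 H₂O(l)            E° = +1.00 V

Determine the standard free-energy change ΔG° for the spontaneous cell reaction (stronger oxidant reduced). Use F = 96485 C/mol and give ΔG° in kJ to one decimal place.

NO₃⁻/NO (E° = +1.00 V) is the cathode; Ca²⁺/Ca (E° = -2.87 V) is the anode, so E°cell = +3.87 V.
Balancing electrons gives n = 6 (lcm of 3 and 2).
ΔG° = −nFE° = −(6)(96485)(+3.87) = -2,240,382 J = -2240.4 kJ.

-2240.4 kJ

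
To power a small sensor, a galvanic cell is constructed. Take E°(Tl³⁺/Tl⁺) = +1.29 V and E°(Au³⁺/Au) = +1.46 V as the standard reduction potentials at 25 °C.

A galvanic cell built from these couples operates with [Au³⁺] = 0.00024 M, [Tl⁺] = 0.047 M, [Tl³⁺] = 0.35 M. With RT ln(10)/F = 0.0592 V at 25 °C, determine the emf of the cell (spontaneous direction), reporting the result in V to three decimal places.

Au³⁺/Au is the cathode (higher E°), Tl³⁺/Tl⁺ the anode: E°cell = +1.46 − (+1.29) = +0.17 V, n = 6.
Overall: 2 Au³⁺(aq) + 3 Tl⁺(aq) → 2 Au(s) + 3 Tl³⁺(aq)
Q = [Tl³⁺]^3 / ([Au³⁺]^2·[Tl⁺]^3); log Q = 9.855.
E = E° − (0.0592/n) log Q = +0.17 − (0.0592/6)(9.855) = +0.073 V.

+0.073 V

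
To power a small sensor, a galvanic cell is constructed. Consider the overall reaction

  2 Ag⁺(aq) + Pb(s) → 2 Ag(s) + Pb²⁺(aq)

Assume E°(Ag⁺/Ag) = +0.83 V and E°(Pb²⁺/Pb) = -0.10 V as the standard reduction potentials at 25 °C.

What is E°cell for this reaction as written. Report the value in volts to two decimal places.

The Ag⁺/Ag couple has the higher reduction potential, so it is the cathode; Pb²⁺/Pb is oxidised at the anode.
E°cell = E°(cathode) − E°(anode) = (+0.83) − (-0.10) = +0.93 V.
Since E°cell > 0, the reaction is spontaneous under standard conditions.

+0.93 V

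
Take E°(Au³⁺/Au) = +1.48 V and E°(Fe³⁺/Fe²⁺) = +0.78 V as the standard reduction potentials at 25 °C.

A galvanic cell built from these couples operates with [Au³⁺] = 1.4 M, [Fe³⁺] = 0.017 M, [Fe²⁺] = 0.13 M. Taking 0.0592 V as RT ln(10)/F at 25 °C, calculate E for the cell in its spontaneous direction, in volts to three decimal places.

Au³⁺/Au is the cathode (higher E°), Fe³⁺/Fe²⁺ the anode: E°cell = +1.48 − (+0.78) = +0.70 V, n = 3.
Overall: Au³⁺(aq) + 3 Fe²⁺(aq) → Au(s) + 3 Fe³⁺(aq)
Q = [Fe³⁺]^3 / ([Au³⁺]·[Fe²⁺]^3); log Q = -2.797.
E = E° − (0.0592/n) log Q = +0.70 − (0.0592/3)(-2.797) = +0.755 V.

+0.755 V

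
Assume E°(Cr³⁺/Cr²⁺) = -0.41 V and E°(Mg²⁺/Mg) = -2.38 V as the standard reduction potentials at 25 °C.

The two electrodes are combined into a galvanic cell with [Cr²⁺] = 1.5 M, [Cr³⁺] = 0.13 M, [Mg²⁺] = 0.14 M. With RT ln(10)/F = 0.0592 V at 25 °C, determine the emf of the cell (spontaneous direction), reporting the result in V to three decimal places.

+1.932 V

Cr³⁺/Cr²⁺ is the cathode (higher E°), Mg²⁺/Mg the anode: E°cell = -0.41 − (-2.38) = +1.97 V, n = 2.
Overall: 2 Cr³⁺(aq) + Mg(s) → 2 Cr²⁺(aq) + Mg²⁺(aq)
Q = [Cr²⁺]^2·[Mg²⁺] / ([Cr³⁺]^2); log Q = 1.270.
E = E° − (0.0592/n) log Q = +1.97 − (0.0592/2)(1.270) = +1.932 V.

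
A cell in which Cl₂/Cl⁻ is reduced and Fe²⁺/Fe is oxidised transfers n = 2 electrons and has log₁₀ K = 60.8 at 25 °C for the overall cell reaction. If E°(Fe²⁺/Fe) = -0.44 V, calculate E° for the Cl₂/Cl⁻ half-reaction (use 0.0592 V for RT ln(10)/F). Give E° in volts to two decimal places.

E°cell = (0.0592/n)·log K = (0.0592/2)(60.8) = +1.800 V.
Since Cl₂/Cl⁻ is the cathode and Fe²⁺/Fe the anode, E°cell = E°(Cl₂/Cl⁻) − E°(Fe²⁺/Fe).
So E°(Cl₂/Cl⁻) = E°cell + E°(Fe²⁺/Fe) = +1.800 + (-0.44) = +1.36 V.

+1.36 V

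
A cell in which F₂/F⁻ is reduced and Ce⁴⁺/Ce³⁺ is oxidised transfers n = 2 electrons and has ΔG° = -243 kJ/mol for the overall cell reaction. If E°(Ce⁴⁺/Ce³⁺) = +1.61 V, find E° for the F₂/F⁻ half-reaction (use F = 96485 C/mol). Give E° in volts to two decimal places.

E°cell = −ΔG°/(nF) = −(-243×10³)/((2)(96485)) = +1.259 V.
Since F₂/F⁻ is the cathode and Ce⁴⁺/Ce³⁺ the anode, E°cell = E°(F₂/F⁻) − E°(Ce⁴⁺/Ce³⁺).
So E°(F₂/F⁻) = E°cell + E°(Ce⁴⁺/Ce³⁺) = +1.259 + (+1.61) = +2.87 V.

+2.87 V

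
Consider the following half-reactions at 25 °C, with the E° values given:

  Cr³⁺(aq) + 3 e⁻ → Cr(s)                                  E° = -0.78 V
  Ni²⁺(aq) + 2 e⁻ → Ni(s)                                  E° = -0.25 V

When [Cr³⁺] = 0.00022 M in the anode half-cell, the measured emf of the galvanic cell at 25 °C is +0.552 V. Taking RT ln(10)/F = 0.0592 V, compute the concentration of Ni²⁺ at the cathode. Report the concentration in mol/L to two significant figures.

Ni²⁺/Ni is the cathode, Cr³⁺/Cr the anode: E°cell = +0.53 V, n = 6.
Overall reaction: 3 Ni²⁺(aq) + 2 Cr(s) → 3 Ni(s) + 2 Cr³⁺(aq); Q = [Cr³⁺]^2/[Ni²⁺]^3.
From E = E° − (0.0592/n) log Q: log Q = (E° − E)·n/0.0592 = (+0.53 − (+0.552))·6/0.0592 = -2.2297.
So 3·log[Ni²⁺] = 2·log(0.00022) − log Q = -7.3152 − (-2.2297) = -5.0855; log[Ni²⁺] = -5.0855 / 3 = -1.6952; [Ni²⁺] = 10^(-1.6952) ≈ 0.020 M.

0.020 M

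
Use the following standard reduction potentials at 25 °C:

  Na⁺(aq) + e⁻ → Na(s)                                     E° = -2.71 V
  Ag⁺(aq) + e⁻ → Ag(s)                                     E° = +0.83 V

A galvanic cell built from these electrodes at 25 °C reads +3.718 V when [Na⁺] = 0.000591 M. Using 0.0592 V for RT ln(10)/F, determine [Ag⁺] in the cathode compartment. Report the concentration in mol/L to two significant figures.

0.60 M

Ag⁺/Ag is the cathode, Na⁺/Na the anode: E°cell = +3.54 V, n = 1.
Overall reaction: Ag⁺(aq) + Na(s) → Ag(s) + Na⁺(aq); Q = [Na⁺]^1/[Ag⁺]^1.
From E = E° − (0.0592/n) log Q: log Q = (E° − E)·n/0.0592 = (+3.54 − (+3.718))·1/0.0592 = -3.0068.
So 1·log[Ag⁺] = 1·log(0.000591) − log Q = -3.2284 − (-3.0068) = -0.2216; [Ag⁺] = 10^(-0.2216) ≈ 0.60 M.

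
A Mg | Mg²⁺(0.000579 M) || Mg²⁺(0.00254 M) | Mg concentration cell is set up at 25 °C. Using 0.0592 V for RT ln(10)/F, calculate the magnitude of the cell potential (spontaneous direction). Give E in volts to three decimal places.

For a concentration cell E°cell = 0. The 0.00254 M side is the cathode (reduction is favoured where [Mg²⁺] is higher).
With n = 2, E = −(0.0592/2) log([Mg²⁺]ₐₙ/[Mg²⁺]꜀ₐₜ) = −(0.0592/2) log(0.000579/0.00254) = −(0.0592/2)(-0.642) = +0.019 V.

+0.019 V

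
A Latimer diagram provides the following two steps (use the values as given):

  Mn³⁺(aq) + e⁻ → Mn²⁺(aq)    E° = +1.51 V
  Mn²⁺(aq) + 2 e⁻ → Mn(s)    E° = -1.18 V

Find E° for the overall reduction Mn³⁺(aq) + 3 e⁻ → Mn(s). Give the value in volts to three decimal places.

-0.283 V

Adding the free-energy changes (−nFE°) of the two steps gives −n₃FE°₃ = −n₁FE°₁ − n₂FE°₂.
E°₃ = (1×+1.51 + 2×-1.18) / 3 = (-0.850) / 3 = -0.283 V.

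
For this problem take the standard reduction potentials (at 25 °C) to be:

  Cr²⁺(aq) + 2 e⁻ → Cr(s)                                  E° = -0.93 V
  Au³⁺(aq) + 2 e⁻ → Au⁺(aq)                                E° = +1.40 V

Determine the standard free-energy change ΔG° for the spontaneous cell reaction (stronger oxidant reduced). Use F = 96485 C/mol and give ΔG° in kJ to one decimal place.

Au³⁺/Au⁺ (E° = +1.40 V) is the cathode; Cr²⁺/Cr (E° = -0.93 V) is the anode, so E°cell = +2.33 V.
Balancing electrons gives n = 2 (lcm of 2 and 2).
ΔG° = −nFE° = −(2)(96485)(+2.33) = -449,620 J = -449.6 kJ.

-449.6 kJ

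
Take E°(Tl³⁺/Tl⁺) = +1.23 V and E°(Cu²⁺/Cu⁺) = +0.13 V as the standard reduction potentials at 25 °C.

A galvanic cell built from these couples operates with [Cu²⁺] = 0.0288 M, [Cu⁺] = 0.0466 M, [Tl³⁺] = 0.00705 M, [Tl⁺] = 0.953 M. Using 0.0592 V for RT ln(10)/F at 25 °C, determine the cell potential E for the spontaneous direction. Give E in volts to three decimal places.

+1.049 V

Tl³⁺/Tl⁺ is the cathode (higher E°), Cu²⁺/Cu⁺ the anode: E°cell = +1.23 − (+0.13) = +1.10 V, n = 2.
Overall: Tl³⁺(aq) + 2 Cu⁺(aq) → Tl⁺(aq) + 2 Cu²⁺(aq)
Q = [Tl⁺]·[Cu²⁺]^2 / ([Tl³⁺]·[Cu⁺]^2); log Q = 1.713.
E = E° − (0.0592/n) log Q = +1.10 − (0.0592/2)(1.713) = +1.049 V.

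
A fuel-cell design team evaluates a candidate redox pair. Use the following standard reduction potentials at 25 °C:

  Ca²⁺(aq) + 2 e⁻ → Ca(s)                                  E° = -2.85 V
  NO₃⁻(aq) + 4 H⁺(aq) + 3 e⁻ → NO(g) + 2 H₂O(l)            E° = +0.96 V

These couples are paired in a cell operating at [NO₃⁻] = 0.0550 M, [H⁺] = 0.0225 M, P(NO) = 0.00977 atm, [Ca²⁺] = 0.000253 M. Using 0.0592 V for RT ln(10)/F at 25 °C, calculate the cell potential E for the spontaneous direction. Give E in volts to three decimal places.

NO₃⁻/NO is the cathode (higher E°), Ca²⁺/Ca the anode: E°cell = +0.96 − (-2.85) = +3.81 V, n = 6.
Overall: 2 NO₃⁻(aq) + 8 H⁺(aq) + 3 Ca(s) → 2 NO(g) + 4 H₂O(l) + 3 Ca²⁺(aq)
Q = P(NO)^2·[Ca²⁺]^3 / ([NO₃⁻]^2·[H⁺]^8); log Q = 0.891.
E = E° − (0.0592/n) log Q = +3.81 − (0.0592/6)(0.891) = +3.801 V.

+3.801 V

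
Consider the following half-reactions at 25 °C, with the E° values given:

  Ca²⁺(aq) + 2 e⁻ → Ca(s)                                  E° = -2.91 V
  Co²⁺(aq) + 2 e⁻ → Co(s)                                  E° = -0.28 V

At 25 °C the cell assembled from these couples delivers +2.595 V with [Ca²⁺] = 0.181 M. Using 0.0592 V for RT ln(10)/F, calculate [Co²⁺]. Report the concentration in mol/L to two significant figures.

0.012 M

Co²⁺/Co is the cathode, Ca²⁺/Ca the anode: E°cell = +2.63 V, n = 2.
Overall reaction: Co²⁺(aq) + Ca(s) → Co(s) + Ca²⁺(aq); Q = [Ca²⁺]^1/[Co²⁺]^1.
From E = E° − (0.0592/n) log Q: log Q = (E° − E)·n/0.0592 = (+2.63 − (+2.595))·2/0.0592 = 1.1824.
So 1·log[Co²⁺] = 1·log(0.181) − log Q = -0.7423 − (1.1824) = -1.9247; [Co²⁺] = 10^(-1.9247) ≈ 0.012 M.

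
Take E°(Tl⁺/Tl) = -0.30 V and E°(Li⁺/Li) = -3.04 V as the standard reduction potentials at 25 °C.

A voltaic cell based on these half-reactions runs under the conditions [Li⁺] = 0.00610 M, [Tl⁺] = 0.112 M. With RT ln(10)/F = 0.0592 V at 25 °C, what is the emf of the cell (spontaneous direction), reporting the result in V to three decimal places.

+2.815 V

Tl⁺/Tl is the cathode (higher E°), Li⁺/Li the anode: E°cell = -0.30 − (-3.04) = +2.74 V, n = 1.
Overall: Tl⁺(aq) + Li(s) → Tl(s) + Li⁺(aq)
Q = [Li⁺] / ([Tl⁺]); log Q = -1.264.
E = E° − (0.0592/n) log Q = +2.74 − (0.0592/1)(-1.264) = +2.815 V.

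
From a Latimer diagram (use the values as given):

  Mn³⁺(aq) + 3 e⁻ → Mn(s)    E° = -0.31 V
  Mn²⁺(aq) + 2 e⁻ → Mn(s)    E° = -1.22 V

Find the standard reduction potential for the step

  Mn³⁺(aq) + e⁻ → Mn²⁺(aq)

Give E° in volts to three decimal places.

Sequential free energies add, so n₃E°₃ = n₁E°₁ + n₂E°₂.
With n₃ = 3, and the known step contributing 2×(-1.22) V, the unknown satisfies 1·E° = 3×(-0.31) − 2×(-1.22) = +1.510.
E° = +1.510 / 1 = +1.510 V.

+1.510 V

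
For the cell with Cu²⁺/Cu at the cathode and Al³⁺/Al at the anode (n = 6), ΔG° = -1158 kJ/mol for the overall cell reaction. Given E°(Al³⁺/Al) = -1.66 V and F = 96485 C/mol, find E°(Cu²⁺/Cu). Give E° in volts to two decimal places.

+0.34 V

E°cell = −ΔG°/(nF) = −(-1158×10³)/((6)(96485)) = +2.000 V.
Since Cu²⁺/Cu is the cathode and Al³⁺/Al the anode, E°cell = E°(Cu²⁺/Cu) − E°(Al³⁺/Al).
So E°(Cu²⁺/Cu) = E°cell + E°(Al³⁺/Al) = +2.000 + (-1.66) = +0.34 V.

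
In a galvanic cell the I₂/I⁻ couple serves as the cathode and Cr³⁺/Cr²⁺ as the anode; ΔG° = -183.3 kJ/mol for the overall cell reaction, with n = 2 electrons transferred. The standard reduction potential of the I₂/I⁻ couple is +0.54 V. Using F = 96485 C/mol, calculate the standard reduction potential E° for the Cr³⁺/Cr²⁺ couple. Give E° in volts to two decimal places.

E°cell = −ΔG°/(nF) = −(-183.3×10³)/((2)(96485)) = +0.950 V.
Since I₂/I⁻ is the cathode and Cr³⁺/Cr²⁺ the anode, E°cell = E°(I₂/I⁻) − E°(Cr³⁺/Cr²⁺).
So E°(Cr³⁺/Cr²⁺) = E°(I₂/I⁻) − E°cell = (+0.54) − (+0.950) = -0.41 V.

-0.41 V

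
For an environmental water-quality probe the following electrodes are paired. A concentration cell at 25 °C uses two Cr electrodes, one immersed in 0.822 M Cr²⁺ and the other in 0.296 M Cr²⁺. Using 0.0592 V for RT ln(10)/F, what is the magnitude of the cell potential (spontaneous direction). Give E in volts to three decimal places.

For a concentration cell E°cell = 0. The 0.822 M side is the cathode (reduction is favoured where [Cr²⁺] is higher).
With n = 2, E = −(0.0592/2) log([Cr²⁺]ₐₙ/[Cr²⁺]꜀ₐₜ) = −(0.0592/2) log(0.296/0.822) = −(0.0592/2)(-0.444) = +0.013 V.

+0.013 V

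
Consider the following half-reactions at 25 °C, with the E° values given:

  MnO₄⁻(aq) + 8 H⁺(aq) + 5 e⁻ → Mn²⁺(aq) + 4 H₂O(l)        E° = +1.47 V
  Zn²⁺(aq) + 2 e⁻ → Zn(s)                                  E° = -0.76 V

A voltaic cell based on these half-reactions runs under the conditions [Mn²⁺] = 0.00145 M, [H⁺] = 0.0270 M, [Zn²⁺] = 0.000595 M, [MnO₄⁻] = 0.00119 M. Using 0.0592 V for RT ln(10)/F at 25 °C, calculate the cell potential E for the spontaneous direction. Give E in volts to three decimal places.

+2.176 V

MnO₄⁻/Mn²⁺ is the cathode (higher E°), Zn²⁺/Zn the anode: E°cell = +1.47 − (-0.76) = +2.23 V, n = 10.
Overall: 2 MnO₄⁻(aq) + 16 H⁺(aq) + 5 Zn(s) → 2 Mn²⁺(aq) + 8 H₂O(l) + 5 Zn²⁺(aq)
Q = [Mn²⁺]^2·[Zn²⁺]^5 / ([MnO₄⁻]^2·[H⁺]^16); log Q = 9.142.
E = E° − (0.0592/n) log Q = +2.23 − (0.0592/10)(9.142) = +2.176 V.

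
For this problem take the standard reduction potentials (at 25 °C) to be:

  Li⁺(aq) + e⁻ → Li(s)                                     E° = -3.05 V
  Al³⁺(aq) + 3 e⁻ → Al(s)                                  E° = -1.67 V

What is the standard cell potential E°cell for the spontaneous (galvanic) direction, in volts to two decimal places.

The Al³⁺/Al couple has the higher reduction potential, so it is the cathode; Li⁺/Li is oxidised at the anode.
E°cell = E°(cathode) − E°(anode) = (-1.67) − (-3.05) = +1.38 V.
Since E°cell > 0, the reaction is spontaneous under standard conditions.

+1.38 V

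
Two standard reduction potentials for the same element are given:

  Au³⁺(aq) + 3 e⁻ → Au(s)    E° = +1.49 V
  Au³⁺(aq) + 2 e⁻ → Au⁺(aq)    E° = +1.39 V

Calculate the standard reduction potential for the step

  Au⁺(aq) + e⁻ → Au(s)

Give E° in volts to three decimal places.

+1.690 V

Sequential free energies add, so n₃E°₃ = n₁E°₁ + n₂E°₂.
With n₃ = 3, and the known step contributing 2×(+1.39) V, the unknown satisfies 1·E° = 3×(+1.49) − 2×(+1.39) = +1.690.
E° = +1.690 / 1 = +1.690 V.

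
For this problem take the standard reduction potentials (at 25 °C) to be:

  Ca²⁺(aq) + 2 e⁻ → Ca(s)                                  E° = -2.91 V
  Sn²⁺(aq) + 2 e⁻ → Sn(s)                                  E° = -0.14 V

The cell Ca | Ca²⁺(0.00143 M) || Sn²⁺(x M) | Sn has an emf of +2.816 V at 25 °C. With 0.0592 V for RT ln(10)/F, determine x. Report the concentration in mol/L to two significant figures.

Sn²⁺/Sn is the cathode, Ca²⁺/Ca the anode: E°cell = +2.77 V, n = 2.
Overall reaction: Sn²⁺(aq) + Ca(s) → Sn(s) + Ca²⁺(aq); Q = [Ca²⁺]^1/[Sn²⁺]^1.
From E = E° − (0.0592/n) log Q: log Q = (E° − E)·n/0.0592 = (+2.77 − (+2.816))·2/0.0592 = -1.5541.
So 1·log[Sn²⁺] = 1·log(0.00143) − log Q = -2.8447 − (-1.5541) = -1.2906; [Sn²⁺] = 10^(-1.2906) ≈ 0.051 M.

0.051 M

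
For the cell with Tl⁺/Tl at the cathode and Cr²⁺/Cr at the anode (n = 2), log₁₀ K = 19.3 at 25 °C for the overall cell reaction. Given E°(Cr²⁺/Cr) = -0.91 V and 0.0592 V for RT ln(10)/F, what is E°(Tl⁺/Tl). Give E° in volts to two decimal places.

-0.34 V

E°cell = (0.0592/n)·log K = (0.0592/2)(19.3) = +0.571 V.
Since Tl⁺/Tl is the cathode and Cr²⁺/Cr the anode, E°cell = E°(Tl⁺/Tl) − E°(Cr²⁺/Cr).
So E°(Tl⁺/Tl) = E°cell + E°(Cr²⁺/Cr) = +0.571 + (-0.91) = -0.34 V.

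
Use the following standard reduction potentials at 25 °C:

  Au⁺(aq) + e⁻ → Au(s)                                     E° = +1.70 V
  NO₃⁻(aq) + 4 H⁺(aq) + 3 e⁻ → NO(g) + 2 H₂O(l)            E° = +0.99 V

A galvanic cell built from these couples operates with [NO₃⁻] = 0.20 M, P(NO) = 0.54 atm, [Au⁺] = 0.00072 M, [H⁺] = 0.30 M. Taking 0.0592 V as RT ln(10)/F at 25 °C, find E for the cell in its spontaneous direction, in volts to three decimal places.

Au⁺/Au is the cathode (higher E°), NO₃⁻/NO the anode: E°cell = +1.70 − (+0.99) = +0.71 V, n = 3.
Overall: 3 Au⁺(aq) + NO(g) + 2 H₂O(l) → 3 Au(s) + NO₃⁻(aq) + 4 H⁺(aq)
Q = [NO₃⁻]·[H⁺]^4 / ([Au⁺]^3·P(NO)); log Q = 6.905.
E = E° − (0.0592/n) log Q = +0.71 − (0.0592/3)(6.905) = +0.574 V.

+0.574 V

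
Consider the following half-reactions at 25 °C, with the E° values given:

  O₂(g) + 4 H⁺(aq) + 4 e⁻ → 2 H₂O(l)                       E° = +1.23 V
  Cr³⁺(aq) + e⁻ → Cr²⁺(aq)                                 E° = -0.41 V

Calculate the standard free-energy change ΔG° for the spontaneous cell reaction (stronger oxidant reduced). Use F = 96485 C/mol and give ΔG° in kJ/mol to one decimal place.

O₂/H₂O (E° = +1.23 V) is the cathode; Cr³⁺/Cr²⁺ (E° = -0.41 V) is the anode, so E°cell = +1.64 V.
Balancing electrons gives n = 4 (lcm of 4 and 1).
ΔG° = −nFE° = −(4)(96485)(+1.64) = -632,942 J = -632.9 kJ/mol.

-632.9 kJ/mol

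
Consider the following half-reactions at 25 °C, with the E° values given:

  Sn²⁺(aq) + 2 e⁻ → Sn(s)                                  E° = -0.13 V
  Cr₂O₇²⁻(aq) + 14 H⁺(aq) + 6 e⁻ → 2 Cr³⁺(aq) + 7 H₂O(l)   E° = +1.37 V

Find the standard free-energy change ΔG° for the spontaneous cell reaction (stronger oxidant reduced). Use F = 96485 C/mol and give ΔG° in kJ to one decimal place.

Cr₂O₇²⁻/Cr³⁺ (E° = +1.37 V) is the cathode; Sn²⁺/Sn (E° = -0.13 V) is the anode, so E°cell = +1.50 V.
Balancing electrons gives n = 6 (lcm of 6 and 2).
ΔG° = −nFE° = −(6)(96485)(+1.50) = -868,365 J = -868.4 kJ.

-868.4 kJ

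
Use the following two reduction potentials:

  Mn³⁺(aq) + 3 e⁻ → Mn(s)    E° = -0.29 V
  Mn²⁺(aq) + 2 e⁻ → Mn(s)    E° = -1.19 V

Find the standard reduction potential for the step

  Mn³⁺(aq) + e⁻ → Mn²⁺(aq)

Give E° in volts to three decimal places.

+1.510 V

Sequential free energies add, so n₃E°₃ = n₁E°₁ + n₂E°₂.
With n₃ = 3, and the known step contributing 2×(-1.19) V, the unknown satisfies 1·E° = 3×(-0.29) − 2×(-1.19) = +1.510.
E° = +1.510 / 1 = +1.510 V.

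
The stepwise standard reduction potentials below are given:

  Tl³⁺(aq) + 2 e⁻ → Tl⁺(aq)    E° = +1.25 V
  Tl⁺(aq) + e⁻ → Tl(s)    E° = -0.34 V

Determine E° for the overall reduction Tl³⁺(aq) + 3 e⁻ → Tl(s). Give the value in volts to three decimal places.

Since ΔG° = −nFE° is additive over sequential reductions, n₃E°₃ = n₁E°₁ + n₂E°₂.
E°₃ = (2×+1.25 + 1×-0.34) / 3 = (+2.160) / 3 = +0.720 V.

+0.720 V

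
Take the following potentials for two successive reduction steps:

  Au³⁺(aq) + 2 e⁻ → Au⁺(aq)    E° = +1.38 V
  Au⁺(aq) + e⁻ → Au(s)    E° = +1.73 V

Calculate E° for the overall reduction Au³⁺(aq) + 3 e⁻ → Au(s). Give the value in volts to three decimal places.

Standard free energies of sequential steps add: ΔG°₃ = ΔG°₁ + ΔG°₂, so n₃E°₃ = n₁E°₁ + n₂E°₂.
E°₃ = (2×+1.38 + 1×+1.73) / 3 = (+4.490) / 3 = +1.497 V.

+1.497 V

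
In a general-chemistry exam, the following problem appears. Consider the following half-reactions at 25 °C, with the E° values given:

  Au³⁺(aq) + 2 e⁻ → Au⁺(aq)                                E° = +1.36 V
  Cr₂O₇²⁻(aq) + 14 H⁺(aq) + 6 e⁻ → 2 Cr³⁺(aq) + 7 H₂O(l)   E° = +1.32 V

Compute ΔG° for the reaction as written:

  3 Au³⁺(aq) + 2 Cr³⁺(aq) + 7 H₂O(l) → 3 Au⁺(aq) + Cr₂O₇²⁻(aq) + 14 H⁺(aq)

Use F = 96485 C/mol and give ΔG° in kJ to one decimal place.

As written, Au³⁺/Au⁺ is reduced (cathode) and Cr₂O₇²⁻/Cr³⁺ is oxidised (anode), so E°cell = (+1.36) − (+1.32) = +0.04 V.
Balancing electrons gives n = 6.
ΔG° = −nFE° = −(6)(96485)(+0.04) = -23,156 J = -23.2 kJ.

-23.2 kJ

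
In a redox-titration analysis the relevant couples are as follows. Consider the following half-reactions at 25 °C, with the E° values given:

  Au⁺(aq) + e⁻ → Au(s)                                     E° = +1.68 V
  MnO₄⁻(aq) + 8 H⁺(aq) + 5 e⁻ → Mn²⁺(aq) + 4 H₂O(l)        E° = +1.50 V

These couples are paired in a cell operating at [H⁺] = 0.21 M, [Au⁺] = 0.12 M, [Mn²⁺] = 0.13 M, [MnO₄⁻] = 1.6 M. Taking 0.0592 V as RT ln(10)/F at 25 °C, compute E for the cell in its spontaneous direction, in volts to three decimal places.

+0.177 V

Au⁺/Au is the cathode (higher E°), MnO₄⁻/Mn²⁺ the anode: E°cell = +1.68 − (+1.50) = +0.18 V, n = 5.
Overall: 5 Au⁺(aq) + Mn²⁺(aq) + 4 H₂O(l) → 5 Au(s) + MnO₄⁻(aq) + 8 H⁺(aq)
Q = [MnO₄⁻]·[H⁺]^8 / ([Au⁺]^5·[Mn²⁺]); log Q = 0.272.
E = E° − (0.0592/n) log Q = +0.18 − (0.0592/5)(0.272) = +0.177 V.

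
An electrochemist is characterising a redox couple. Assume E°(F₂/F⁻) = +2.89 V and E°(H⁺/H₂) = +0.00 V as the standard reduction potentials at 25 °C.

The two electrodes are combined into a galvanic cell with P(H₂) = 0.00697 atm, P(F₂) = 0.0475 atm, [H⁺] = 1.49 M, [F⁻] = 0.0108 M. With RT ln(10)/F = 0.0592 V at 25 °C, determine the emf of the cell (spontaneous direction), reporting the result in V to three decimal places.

F₂/F⁻ is the cathode (higher E°), H⁺/H₂ the anode: E°cell = +2.89 − (+0.00) = +2.89 V, n = 2.
Overall: F₂(g) + H₂(g) → 2 F⁻(aq) + 2 H⁺(aq)
Q = [F⁻]^2·[H⁺]^2 / (P(F₂)·P(H₂)); log Q = -0.107.
E = E° − (0.0592/n) log Q = +2.89 − (0.0592/2)(-0.107) = +2.893 V.

+2.893 V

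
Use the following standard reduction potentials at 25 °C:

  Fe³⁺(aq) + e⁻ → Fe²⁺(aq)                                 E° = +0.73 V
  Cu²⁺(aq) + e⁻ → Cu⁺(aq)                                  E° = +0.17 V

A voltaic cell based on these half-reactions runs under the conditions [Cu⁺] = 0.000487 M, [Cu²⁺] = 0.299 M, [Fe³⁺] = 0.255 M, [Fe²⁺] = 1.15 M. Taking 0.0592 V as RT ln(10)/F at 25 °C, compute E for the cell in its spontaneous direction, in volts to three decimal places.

+0.356 V

Fe³⁺/Fe²⁺ is the cathode (higher E°), Cu²⁺/Cu⁺ the anode: E°cell = +0.73 − (+0.17) = +0.56 V, n = 1.
Overall: Fe³⁺(aq) + Cu⁺(aq) → Fe²⁺(aq) + Cu²⁺(aq)
Q = [Fe²⁺]·[Cu²⁺] / ([Fe³⁺]·[Cu⁺]); log Q = 3.442.
E = E° − (0.0592/n) log Q = +0.56 − (0.0592/1)(3.442) = +0.356 V.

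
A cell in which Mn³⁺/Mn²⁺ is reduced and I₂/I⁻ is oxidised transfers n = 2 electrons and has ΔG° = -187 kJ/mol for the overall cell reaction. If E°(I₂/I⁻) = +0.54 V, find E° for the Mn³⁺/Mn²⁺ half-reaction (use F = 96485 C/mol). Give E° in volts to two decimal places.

E°cell = −ΔG°/(nF) = −(-187×10³)/((2)(96485)) = +0.969 V.
Since Mn³⁺/Mn²⁺ is the cathode and I₂/I⁻ the anode, E°cell = E°(Mn³⁺/Mn²⁺) − E°(I₂/I⁻).
So E°(Mn³⁺/Mn²⁺) = E°cell + E°(I₂/I⁻) = +0.969 + (+0.54) = +1.51 V.

+1.51 V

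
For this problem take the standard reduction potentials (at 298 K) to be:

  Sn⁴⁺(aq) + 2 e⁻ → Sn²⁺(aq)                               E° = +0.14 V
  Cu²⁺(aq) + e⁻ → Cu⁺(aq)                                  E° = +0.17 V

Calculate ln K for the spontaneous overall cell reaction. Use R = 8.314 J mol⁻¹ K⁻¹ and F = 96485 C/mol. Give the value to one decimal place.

2.3

Cathode: Cu²⁺/Cu⁺; anode: Sn⁴⁺/Sn²⁺. E°cell = (+0.17) − (+0.14) = +0.03 V, with n = 2.
ΔG° = −nFE° = −RT ln K, so ln K = nFE°/(RT) = (2)(96485)(+0.03) / ((8.314)(298)) = 2.337.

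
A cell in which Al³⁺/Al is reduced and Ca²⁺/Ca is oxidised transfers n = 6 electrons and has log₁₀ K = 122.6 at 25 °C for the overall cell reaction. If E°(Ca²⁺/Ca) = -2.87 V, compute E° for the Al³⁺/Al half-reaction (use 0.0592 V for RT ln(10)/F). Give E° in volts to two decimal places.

E°cell = (0.0592/n)·log K = (0.0592/6)(122.6) = +1.210 V.
Since Al³⁺/Al is the cathode and Ca²⁺/Ca the anode, E°cell = E°(Al³⁺/Al) − E°(Ca²⁺/Ca).
So E°(Al³⁺/Al) = E°cell + E°(Ca²⁺/Ca) = +1.210 + (-2.87) = -1.66 V.

-1.66 V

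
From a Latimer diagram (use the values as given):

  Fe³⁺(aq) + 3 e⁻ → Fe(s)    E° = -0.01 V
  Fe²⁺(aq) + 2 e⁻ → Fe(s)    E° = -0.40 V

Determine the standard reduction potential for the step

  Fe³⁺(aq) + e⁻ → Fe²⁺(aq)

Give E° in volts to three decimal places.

+0.770 V

Sequential free energies add, so n₃E°₃ = n₁E°₁ + n₂E°₂.
With n₃ = 3, and the known step contributing 2×(-0.40) V, the unknown satisfies 1·E° = 3×(-0.01) − 2×(-0.40) = +0.770.
E° = +0.770 / 1 = +0.770 V.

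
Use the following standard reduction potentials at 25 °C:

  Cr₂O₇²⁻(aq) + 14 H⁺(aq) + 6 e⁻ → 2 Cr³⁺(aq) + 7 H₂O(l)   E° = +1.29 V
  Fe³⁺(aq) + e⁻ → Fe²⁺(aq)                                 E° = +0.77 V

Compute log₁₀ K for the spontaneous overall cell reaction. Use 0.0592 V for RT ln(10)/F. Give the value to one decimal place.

52.7

Cathode: Cr₂O₇²⁻/Cr³⁺; anode: Fe³⁺/Fe²⁺. E°cell = +0.52 V, n = 6.
log K = nE°cell / 0.0592 = (6)(+0.52) / 0.0592 = 52.7.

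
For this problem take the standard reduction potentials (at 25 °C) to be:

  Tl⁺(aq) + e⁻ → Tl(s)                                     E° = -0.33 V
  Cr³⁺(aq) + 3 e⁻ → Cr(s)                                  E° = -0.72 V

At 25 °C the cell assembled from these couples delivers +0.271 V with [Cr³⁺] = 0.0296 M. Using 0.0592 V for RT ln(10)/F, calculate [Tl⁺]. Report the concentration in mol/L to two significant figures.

Tl⁺/Tl is the cathode, Cr³⁺/Cr the anode: E°cell = +0.39 V, n = 3.
Overall reaction: 3 Tl⁺(aq) + Cr(s) → 3 Tl(s) + Cr³⁺(aq); Q = [Cr³⁺]^1/[Tl⁺]^3.
From E = E° − (0.0592/n) log Q: log Q = (E° − E)·n/0.0592 = (+0.39 − (+0.271))·3/0.0592 = 6.0304.
So 3·log[Tl⁺] = 1·log(0.0296) − log Q = -1.5287 − (6.0304) = -7.5591; log[Tl⁺] = -7.5591 / 3 = -2.5197; [Tl⁺] = 10^(-2.5197) ≈ 0.0030 M.

0.0030 M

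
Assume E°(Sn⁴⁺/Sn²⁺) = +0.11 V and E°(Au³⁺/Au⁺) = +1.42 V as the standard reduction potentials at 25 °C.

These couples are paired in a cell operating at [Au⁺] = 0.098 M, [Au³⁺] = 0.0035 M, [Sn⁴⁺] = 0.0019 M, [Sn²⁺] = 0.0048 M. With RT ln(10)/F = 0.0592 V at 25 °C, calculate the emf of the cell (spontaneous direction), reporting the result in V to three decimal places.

+1.279 V

Au³⁺/Au⁺ is the cathode (higher E°), Sn⁴⁺/Sn²⁺ the anode: E°cell = +1.42 − (+0.11) = +1.31 V, n = 2.
Overall: Au³⁺(aq) + Sn²⁺(aq) → Au⁺(aq) + Sn⁴⁺(aq)
Q = [Au⁺]·[Sn⁴⁺] / ([Au³⁺]·[Sn²⁺]); log Q = 1.045.
E = E° − (0.0592/n) log Q = +1.31 − (0.0592/2)(1.045) = +1.279 V.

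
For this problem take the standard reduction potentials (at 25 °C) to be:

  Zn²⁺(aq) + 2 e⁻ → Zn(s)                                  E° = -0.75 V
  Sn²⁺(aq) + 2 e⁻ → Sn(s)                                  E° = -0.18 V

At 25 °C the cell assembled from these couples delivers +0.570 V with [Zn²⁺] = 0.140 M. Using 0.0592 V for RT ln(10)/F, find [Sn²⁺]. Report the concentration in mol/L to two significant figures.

0.14 M

Sn²⁺/Sn is the cathode, Zn²⁺/Zn the anode: E°cell = +0.57 V, n = 2.
Overall reaction: Sn²⁺(aq) + Zn(s) → Sn(s) + Zn²⁺(aq); Q = [Zn²⁺]^1/[Sn²⁺]^1.
From E = E° − (0.0592/n) log Q: log Q = (E° − E)·n/0.0592 = (+0.57 − (+0.570))·2/0.0592 = 0.0000.
So 1·log[Sn²⁺] = 1·log(0.14) − log Q = -0.8539 − (0.0000) = -0.8539; [Sn²⁺] = 10^(-0.8539) ≈ 0.14 M.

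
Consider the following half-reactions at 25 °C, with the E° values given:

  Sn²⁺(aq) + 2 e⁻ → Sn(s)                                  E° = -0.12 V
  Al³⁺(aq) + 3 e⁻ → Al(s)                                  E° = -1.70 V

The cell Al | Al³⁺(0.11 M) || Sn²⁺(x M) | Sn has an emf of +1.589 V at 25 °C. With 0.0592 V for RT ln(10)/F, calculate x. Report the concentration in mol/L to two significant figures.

Sn²⁺/Sn is the cathode, Al³⁺/Al the anode: E°cell = +1.58 V, n = 6.
Overall reaction: 3 Sn²⁺(aq) + 2 Al(s) → 3 Sn(s) + 2 Al³⁺(aq); Q = [Al³⁺]^2/[Sn²⁺]^3.
From E = E° − (0.0592/n) log Q: log Q = (E° − E)·n/0.0592 = (+1.58 − (+1.589))·6/0.0592 = -0.9122.
So 3·log[Sn²⁺] = 2·log(0.11) − log Q = -1.9172 − (-0.9122) = -1.0050; log[Sn²⁺] = -1.0050 / 3 = -0.3350; [Sn²⁺] = 10^(-0.3350) ≈ 0.46 M.

0.46 M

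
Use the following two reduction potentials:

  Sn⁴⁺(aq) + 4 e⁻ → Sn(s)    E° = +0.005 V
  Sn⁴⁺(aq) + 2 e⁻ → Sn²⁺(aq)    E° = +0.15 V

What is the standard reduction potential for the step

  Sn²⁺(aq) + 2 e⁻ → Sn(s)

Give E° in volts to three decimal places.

Sequential free energies add, so n₃E°₃ = n₁E°₁ + n₂E°₂.
With n₃ = 4, and the known step contributing 2×(+0.15) V, the unknown satisfies 2·E° = 4×(+0.005) − 2×(+0.15) = -0.280.
E° = -0.280 / 2 = -0.140 V.

-0.140 V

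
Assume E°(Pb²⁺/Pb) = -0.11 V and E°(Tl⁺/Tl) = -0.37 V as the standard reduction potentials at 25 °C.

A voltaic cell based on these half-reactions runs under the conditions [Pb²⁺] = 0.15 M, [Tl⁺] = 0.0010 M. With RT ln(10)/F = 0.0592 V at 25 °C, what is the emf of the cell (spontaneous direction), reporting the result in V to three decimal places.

Pb²⁺/Pb is the cathode (higher E°), Tl⁺/Tl the anode: E°cell = -0.11 − (-0.37) = +0.26 V, n = 2.
Overall: Pb²⁺(aq) + 2 Tl(s) → Pb(s) + 2 Tl⁺(aq)
Q = [Tl⁺]^2 / ([Pb²⁺]); log Q = -5.176.
E = E° − (0.0592/n) log Q = +0.26 − (0.0592/2)(-5.176) = +0.413 V.

+0.413 V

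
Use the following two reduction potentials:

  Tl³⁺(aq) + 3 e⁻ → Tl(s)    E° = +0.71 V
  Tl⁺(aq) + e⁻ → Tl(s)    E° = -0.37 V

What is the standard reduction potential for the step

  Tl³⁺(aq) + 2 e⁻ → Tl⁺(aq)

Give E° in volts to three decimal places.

Sequential free energies add, so n₃E°₃ = n₁E°₁ + n₂E°₂.
With n₃ = 3, and the known step contributing 1×(-0.37) V, the unknown satisfies 2·E° = 3×(+0.71) − 1×(-0.37) = +2.500.
E° = +2.500 / 2 = +1.250 V.

+1.250 V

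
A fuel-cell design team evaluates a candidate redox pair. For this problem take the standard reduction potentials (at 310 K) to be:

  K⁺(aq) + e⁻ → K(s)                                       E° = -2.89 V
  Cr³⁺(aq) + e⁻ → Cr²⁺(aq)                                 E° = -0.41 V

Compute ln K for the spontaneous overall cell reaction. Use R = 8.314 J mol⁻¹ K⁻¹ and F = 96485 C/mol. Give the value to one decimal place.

Cathode: Cr³⁺/Cr²⁺; anode: K⁺/K. E°cell = (-0.41) − (-2.89) = +2.48 V, with n = 1.
ΔG° = −nFE° = −RT ln K, so ln K = nFE°/(RT) = (1)(96485)(+2.48) / ((8.314)(310)) = 92.841.

92.8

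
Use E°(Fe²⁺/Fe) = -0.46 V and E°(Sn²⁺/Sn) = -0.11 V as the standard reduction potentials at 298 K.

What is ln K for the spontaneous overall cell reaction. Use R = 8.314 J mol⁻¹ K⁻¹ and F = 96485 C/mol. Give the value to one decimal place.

27.3

Cathode: Sn²⁺/Sn; anode: Fe²⁺/Fe. E°cell = (-0.11) − (-0.46) = +0.35 V, with n = 2.
ΔG° = −nFE° = −RT ln K, so ln K = nFE°/(RT) = (2)(96485)(+0.35) / ((8.314)(298)) = 27.260.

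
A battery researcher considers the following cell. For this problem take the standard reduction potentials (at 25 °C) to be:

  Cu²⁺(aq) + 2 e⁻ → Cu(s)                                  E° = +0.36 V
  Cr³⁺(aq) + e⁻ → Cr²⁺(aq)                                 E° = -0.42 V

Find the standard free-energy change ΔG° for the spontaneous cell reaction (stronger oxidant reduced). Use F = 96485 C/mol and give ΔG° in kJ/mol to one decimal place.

Cu²⁺/Cu (E° = +0.36 V) is the cathode; Cr³⁺/Cr²⁺ (E° = -0.42 V) is the anode, so E°cell = +0.78 V.
Balancing electrons gives n = 2 (lcm of 2 and 1).
ΔG° = −nFE° = −(2)(96485)(+0.78) = -150,517 J = -150.5 kJ/mol.

-150.5 kJ/mol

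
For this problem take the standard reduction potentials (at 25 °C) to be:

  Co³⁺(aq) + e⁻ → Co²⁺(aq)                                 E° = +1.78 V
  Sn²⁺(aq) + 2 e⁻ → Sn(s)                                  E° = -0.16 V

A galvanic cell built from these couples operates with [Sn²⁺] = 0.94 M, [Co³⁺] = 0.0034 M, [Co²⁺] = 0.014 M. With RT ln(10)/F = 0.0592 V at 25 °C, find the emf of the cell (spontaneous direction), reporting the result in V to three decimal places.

Co³⁺/Co²⁺ is the cathode (higher E°), Sn²⁺/Sn the anode: E°cell = +1.78 − (-0.16) = +1.94 V, n = 2.
Overall: 2 Co³⁺(aq) + Sn(s) → 2 Co²⁺(aq) + Sn²⁺(aq)
Q = [Co²⁺]^2·[Sn²⁺] / ([Co³⁺]^2); log Q = 1.202.
E = E° − (0.0592/n) log Q = +1.94 − (0.0592/2)(1.202) = +1.904 V.

+1.904 V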